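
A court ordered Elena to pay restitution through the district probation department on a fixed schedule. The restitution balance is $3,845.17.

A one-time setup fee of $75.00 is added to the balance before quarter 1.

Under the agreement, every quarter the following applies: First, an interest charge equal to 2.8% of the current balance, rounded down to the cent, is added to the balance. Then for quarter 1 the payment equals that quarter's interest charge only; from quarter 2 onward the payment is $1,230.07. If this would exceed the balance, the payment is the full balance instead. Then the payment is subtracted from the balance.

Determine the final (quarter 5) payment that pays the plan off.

Quarter 1: $3,920.17 +$109.76 interest = $4,029.93; pay $109.76 → $3,920.17
Quarter 2: $3,920.17 +$109.76 interest = $4,029.93; pay $1,230.07 → $2,799.86
Quarter 3: $2,799.86 +$78.39 interest = $2,878.25; pay $1,230.07 → $1,648.18
Quarter 4: $1,648.18 +$46.14 interest = $1,694.32; pay $1,230.07 → $464.25
Quarter 5: $464.25 +$12.99 interest = $477.24; pay $477.24 → $0.00

$477.24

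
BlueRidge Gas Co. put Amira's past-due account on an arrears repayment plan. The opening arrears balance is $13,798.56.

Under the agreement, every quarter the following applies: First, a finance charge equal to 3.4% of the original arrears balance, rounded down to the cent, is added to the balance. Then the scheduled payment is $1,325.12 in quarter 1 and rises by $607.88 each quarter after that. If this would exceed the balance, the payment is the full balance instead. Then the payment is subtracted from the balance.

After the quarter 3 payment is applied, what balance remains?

Quarter 1: opening $13,798.56; interest $469.15 → $14,267.71; payment $1,325.12; balance $12,942.59
Quarter 2: opening $12,942.59; interest $469.15 → $13,411.74; payment $1,933.00; balance $11,478.74
Quarter 3: opening $11,478.74; interest $469.15 → $11,947.89; payment $2,540.88; balance $9,407.01

$9,407.01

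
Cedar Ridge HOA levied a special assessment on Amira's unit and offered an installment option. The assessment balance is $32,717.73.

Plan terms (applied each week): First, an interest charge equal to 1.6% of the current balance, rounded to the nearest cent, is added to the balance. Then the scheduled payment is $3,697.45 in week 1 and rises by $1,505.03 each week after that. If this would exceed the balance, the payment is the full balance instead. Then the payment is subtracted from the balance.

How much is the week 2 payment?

$5,202.48

# | Opening | Interest | Payment | End bal
1 | $32,717.73 | $523.48 | $3,697.45 | $29,543.76
2 | $29,543.76 | $472.70 | $5,202.48 | $24,813.98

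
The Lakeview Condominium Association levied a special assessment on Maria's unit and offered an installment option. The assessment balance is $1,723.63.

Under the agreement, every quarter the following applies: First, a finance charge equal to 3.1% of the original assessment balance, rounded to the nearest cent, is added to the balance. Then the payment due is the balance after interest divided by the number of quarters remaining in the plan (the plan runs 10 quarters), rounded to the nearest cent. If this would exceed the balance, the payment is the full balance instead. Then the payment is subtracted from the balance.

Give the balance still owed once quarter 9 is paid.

Quarter 1: $1,723.63 +$53.43 interest = $1,777.06; pay $177.71 → $1,599.35
Quarter 2: $1,599.35 +$53.43 interest = $1,652.78; pay $183.64 → $1,469.14
Quarter 3: $1,469.14 +$53.43 interest = $1,522.57; pay $190.32 → $1,332.25
Quarter 4: $1,332.25 +$53.43 interest = $1,385.68; pay $197.95 → $1,187.73
Quarter 5: $1,187.73 +$53.43 interest = $1,241.16; pay $206.86 → $1,034.30
Quarter 6: $1,034.30 +$53.43 interest = $1,087.73; pay $217.55 → $870.18
Quarter 7: $870.18 +$53.43 interest = $923.61; pay $230.90 → $692.71
Quarter 8: $692.71 +$53.43 interest = $746.14; pay $248.71 → $497.43
Quarter 9: $497.43 +$53.43 interest = $550.86; pay $275.43 → $275.43

$275.43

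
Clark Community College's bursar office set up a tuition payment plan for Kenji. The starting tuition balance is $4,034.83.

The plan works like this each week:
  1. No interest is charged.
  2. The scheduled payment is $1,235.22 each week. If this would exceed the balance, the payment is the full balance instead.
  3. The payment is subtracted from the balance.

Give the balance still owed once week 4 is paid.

$0.00

Week 1: opening $4,034.83; payment $1,235.22; balance $2,799.61
Week 2: opening $2,799.61; payment $1,235.22; balance $1,564.39
Week 3: opening $1,564.39; payment $1,235.22; balance $329.17
Week 4: opening $329.17; payment $329.17; balance $0.00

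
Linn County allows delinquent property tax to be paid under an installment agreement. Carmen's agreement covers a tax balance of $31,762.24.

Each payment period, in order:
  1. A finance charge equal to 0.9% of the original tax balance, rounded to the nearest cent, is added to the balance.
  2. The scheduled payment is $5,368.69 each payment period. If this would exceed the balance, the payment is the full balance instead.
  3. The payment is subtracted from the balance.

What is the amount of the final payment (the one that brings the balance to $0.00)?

$1,551.12

Payment period 1: $31,762.24 +$285.86 interest = $32,048.10; pay $5,368.69 → $26,679.41
Payment period 2: $26,679.41 +$285.86 interest = $26,965.27; pay $5,368.69 → $21,596.58
Payment period 3: $21,596.58 +$285.86 interest = $21,882.44; pay $5,368.69 → $16,513.75
Payment period 4: $16,513.75 +$285.86 interest = $16,799.61; pay $5,368.69 → $11,430.92
Payment period 5: $11,430.92 +$285.86 interest = $11,716.78; pay $5,368.69 → $6,348.09
Payment period 6: $6,348.09 +$285.86 interest = $6,633.95; pay $5,368.69 → $1,265.26
Payment period 7: $1,265.26 +$285.86 interest = $1,551.12; pay $1,551.12 → $0.00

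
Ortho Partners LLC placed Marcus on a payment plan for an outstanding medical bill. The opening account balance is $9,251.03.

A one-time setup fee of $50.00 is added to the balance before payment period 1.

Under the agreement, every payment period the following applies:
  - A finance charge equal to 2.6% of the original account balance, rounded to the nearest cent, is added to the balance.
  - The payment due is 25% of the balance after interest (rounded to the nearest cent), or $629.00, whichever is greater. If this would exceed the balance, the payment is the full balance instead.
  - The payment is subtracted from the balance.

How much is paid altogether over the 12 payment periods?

$12,187.39

Payment period 1: $9,301.03 +$240.53 interest = $9,541.56; pay $2,385.39 → $7,156.17
Payment period 2: $7,156.17 +$240.53 interest = $7,396.70; pay $1,849.18 → $5,547.52
Payment period 3: $5,547.52 +$240.53 interest = $5,788.05; pay $1,447.01 → $4,341.04
Payment period 4: $4,341.04 +$240.53 interest = $4,581.57; pay $1,145.39 → $3,436.18
Payment period 5: $3,436.18 +$240.53 interest = $3,676.71; pay $919.18 → $2,757.53
Payment period 6: $2,757.53 +$240.53 interest = $2,998.06; pay $749.52 → $2,248.54
Payment period 7: $2,248.54 +$240.53 interest = $2,489.07; pay $629.00 → $1,860.07
Payment period 8: $1,860.07 +$240.53 interest = $2,100.60; pay $629.00 → $1,471.60
Payment period 9: $1,471.60 +$240.53 interest = $1,712.13; pay $629.00 → $1,083.13
Payment period 10: $1,083.13 +$240.53 interest = $1,323.66; pay $629.00 → $694.66
Payment period 11: $694.66 +$240.53 interest = $935.19; pay $629.00 → $306.19
Payment period 12: $306.19 +$240.53 interest = $546.72; pay $546.72 → $0.00
Total paid: $12,187.39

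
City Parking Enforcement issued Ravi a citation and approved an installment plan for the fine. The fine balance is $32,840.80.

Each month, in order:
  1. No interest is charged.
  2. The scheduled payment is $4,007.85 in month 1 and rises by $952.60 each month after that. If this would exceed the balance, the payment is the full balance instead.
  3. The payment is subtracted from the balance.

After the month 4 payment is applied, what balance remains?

Month 1: opening $32,840.80; payment $4,007.85; balance $28,832.95
Month 2: opening $28,832.95; payment $4,960.45; balance $23,872.50
Month 3: opening $23,872.50; payment $5,913.05; balance $17,959.45
Month 4: opening $17,959.45; payment $6,865.65; balance $11,093.80

$11,093.80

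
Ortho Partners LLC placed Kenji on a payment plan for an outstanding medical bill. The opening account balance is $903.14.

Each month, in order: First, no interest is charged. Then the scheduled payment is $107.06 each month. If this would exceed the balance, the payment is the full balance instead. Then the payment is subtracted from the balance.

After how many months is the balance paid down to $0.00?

# | Opening | Payment | End bal
1 | $903.14 | $107.06 | $796.08
2 | $796.08 | $107.06 | $689.02
3 | $689.02 | $107.06 | $581.96
4 | $581.96 | $107.06 | $474.90
5 | $474.90 | $107.06 | $367.84
6 | $367.84 | $107.06 | $260.78
7 | $260.78 | $107.06 | $153.72
8 | $153.72 | $107.06 | $46.66
9 | $46.66 | $46.66 | $0.00
Balance reaches $0.00 in month 9.

9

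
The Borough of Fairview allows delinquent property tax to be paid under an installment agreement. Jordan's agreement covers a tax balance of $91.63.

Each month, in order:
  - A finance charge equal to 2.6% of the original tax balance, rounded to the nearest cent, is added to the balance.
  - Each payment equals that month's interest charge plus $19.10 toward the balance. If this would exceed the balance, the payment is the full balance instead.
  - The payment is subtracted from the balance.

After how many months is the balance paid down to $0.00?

Month 1: opening $91.63; interest $2.38 → $94.01; payment $21.48; balance $72.53
Month 2: opening $72.53; interest $2.38 → $74.91; payment $21.48; balance $53.43
Month 3: opening $53.43; interest $2.38 → $55.81; payment $21.48; balance $34.33
Month 4: opening $34.33; interest $2.38 → $36.71; payment $21.48; balance $15.23
Month 5: opening $15.23; interest $2.38 → $17.61; payment $17.61; balance $0.00
Balance reaches $0.00 in month 5.

5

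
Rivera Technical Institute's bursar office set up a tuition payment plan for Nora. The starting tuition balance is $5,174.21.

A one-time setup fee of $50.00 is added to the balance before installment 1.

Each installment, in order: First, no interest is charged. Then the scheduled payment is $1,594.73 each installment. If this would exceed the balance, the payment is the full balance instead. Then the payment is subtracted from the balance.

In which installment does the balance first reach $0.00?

4

Installment 1: $5,224.21 − $1,594.73 → $3,629.48
Installment 2: $3,629.48 − $1,594.73 → $2,034.75
Installment 3: $2,034.75 − $1,594.73 → $440.02
Installment 4: $440.02 − $440.02 → $0.00
Balance reaches $0.00 in installment 4.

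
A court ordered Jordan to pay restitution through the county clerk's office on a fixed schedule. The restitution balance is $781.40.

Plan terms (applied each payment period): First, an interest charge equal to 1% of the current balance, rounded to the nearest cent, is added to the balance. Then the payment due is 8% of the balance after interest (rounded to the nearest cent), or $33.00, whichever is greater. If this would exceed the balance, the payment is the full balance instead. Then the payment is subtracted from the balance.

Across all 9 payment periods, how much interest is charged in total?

$53.37

Payment period 1: opening $781.40; interest $7.81 → $789.21; payment $63.14; balance $726.07
Payment period 2: opening $726.07; interest $7.26 → $733.33; payment $58.67; balance $674.66
Payment period 3: opening $674.66; interest $6.75 → $681.41; payment $54.51; balance $626.90
Payment period 4: opening $626.90; interest $6.27 → $633.17; payment $50.65; balance $582.52
Payment period 5: opening $582.52; interest $5.83 → $588.35; payment $47.07; balance $541.28
Payment period 6: opening $541.28; interest $5.41 → $546.69; payment $43.74; balance $502.95
Payment period 7: opening $502.95; interest $5.03 → $507.98; payment $40.64; balance $467.34
Payment period 8: opening $467.34; interest $4.67 → $472.01; payment $37.76; balance $434.25
Payment period 9: opening $434.25; interest $4.34 → $438.59; payment $35.09; balance $403.50
Total interest: $7.81 + $7.26 + $6.75 + $6.27 + $5.83 + $5.41 + $5.03 + $4.67 + $4.34 = $53.37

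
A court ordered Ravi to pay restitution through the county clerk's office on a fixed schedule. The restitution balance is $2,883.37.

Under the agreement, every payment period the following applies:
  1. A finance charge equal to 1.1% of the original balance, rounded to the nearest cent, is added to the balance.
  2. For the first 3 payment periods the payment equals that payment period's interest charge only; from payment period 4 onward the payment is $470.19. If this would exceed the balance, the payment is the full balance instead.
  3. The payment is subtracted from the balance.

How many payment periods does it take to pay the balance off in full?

# | Opening | Interest | Payment | End bal
1 | $2,883.37 | $31.72 | $31.72 | $2,883.37
2 | $2,883.37 | $31.72 | $31.72 | $2,883.37
3 | $2,883.37 | $31.72 | $31.72 | $2,883.37
4 | $2,883.37 | $31.72 | $470.19 | $2,444.90
5 | $2,444.90 | $31.72 | $470.19 | $2,006.43
6 | $2,006.43 | $31.72 | $470.19 | $1,567.96
7 | $1,567.96 | $31.72 | $470.19 | $1,129.49
8 | $1,129.49 | $31.72 | $470.19 | $691.02
9 | $691.02 | $31.72 | $470.19 | $252.55
10 | $252.55 | $31.72 | $284.27 | $0.00
Balance reaches $0.00 in payment period 10.

10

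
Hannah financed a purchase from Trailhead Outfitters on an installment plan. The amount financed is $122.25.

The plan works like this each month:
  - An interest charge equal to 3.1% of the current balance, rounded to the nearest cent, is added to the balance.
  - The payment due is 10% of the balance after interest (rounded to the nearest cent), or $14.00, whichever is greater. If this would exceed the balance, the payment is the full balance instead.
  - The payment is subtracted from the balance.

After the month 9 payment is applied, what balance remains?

Month 1: opening $122.25; interest $3.79 → $126.04; payment $14.00; balance $112.04
Month 2: opening $112.04; interest $3.47 → $115.51; payment $14.00; balance $101.51
Month 3: opening $101.51; interest $3.15 → $104.66; payment $14.00; balance $90.66
Month 4: opening $90.66; interest $2.81 → $93.47; payment $14.00; balance $79.47
Month 5: opening $79.47; interest $2.46 → $81.93; payment $14.00; balance $67.93
Month 6: opening $67.93; interest $2.11 → $70.04; payment $14.00; balance $56.04
Month 7: opening $56.04; interest $1.74 → $57.78; payment $14.00; balance $43.78
Month 8: opening $43.78; interest $1.36 → $45.14; payment $14.00; balance $31.14
Month 9: opening $31.14; interest $0.97 → $32.11; payment $14.00; balance $18.11

$18.11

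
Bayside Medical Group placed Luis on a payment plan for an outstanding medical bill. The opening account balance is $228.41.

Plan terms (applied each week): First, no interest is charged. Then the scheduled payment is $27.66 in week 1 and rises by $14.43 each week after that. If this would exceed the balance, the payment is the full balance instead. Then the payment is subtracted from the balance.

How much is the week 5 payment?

Week 1: $228.41 − $27.66 → $200.75
Week 2: $200.75 − $42.09 → $158.66
Week 3: $158.66 − $56.52 → $102.14
Week 4: $102.14 − $70.95 → $31.19
Week 5: $31.19 − $31.19 → $0.00

$31.19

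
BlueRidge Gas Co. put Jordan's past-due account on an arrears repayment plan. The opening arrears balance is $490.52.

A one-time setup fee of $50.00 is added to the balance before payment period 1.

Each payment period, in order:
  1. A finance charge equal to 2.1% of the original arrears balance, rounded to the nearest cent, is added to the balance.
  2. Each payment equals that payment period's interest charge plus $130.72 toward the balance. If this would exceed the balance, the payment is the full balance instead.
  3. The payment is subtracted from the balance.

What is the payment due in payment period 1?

Payment period 1: opening $540.52; interest $10.30 → $550.82; payment $141.02; balance $409.80

$141.02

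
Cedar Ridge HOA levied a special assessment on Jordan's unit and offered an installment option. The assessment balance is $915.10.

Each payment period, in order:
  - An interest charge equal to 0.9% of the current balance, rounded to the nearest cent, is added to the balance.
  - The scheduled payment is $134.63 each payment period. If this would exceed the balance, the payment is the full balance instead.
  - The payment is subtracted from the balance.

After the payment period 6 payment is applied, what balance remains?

$139.46

Payment period 1: $915.10 +$8.24 interest = $923.34; pay $134.63 → $788.71
Payment period 2: $788.71 +$7.10 interest = $795.81; pay $134.63 → $661.18
Payment period 3: $661.18 +$5.95 interest = $667.13; pay $134.63 → $532.50
Payment period 4: $532.50 +$4.79 interest = $537.29; pay $134.63 → $402.66
Payment period 5: $402.66 +$3.62 interest = $406.28; pay $134.63 → $271.65
Payment period 6: $271.65 +$2.44 interest = $274.09; pay $134.63 → $139.46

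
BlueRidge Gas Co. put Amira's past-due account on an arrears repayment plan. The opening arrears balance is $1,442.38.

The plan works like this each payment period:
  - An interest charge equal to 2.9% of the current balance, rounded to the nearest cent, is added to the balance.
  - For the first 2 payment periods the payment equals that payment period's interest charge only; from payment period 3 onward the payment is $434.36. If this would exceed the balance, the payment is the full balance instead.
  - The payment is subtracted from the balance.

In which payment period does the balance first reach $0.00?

Payment period 1: opening $1,442.38; interest $41.83 → $1,484.21; payment $41.83; balance $1,442.38
Payment period 2: opening $1,442.38; interest $41.83 → $1,484.21; payment $41.83; balance $1,442.38
Payment period 3: opening $1,442.38; interest $41.83 → $1,484.21; payment $434.36; balance $1,049.85
Payment period 4: opening $1,049.85; interest $30.45 → $1,080.30; payment $434.36; balance $645.94
Payment period 5: opening $645.94; interest $18.73 → $664.67; payment $434.36; balance $230.31
Payment period 6: opening $230.31; interest $6.68 → $236.99; payment $236.99; balance $0.00
Balance reaches $0.00 in payment period 6.

6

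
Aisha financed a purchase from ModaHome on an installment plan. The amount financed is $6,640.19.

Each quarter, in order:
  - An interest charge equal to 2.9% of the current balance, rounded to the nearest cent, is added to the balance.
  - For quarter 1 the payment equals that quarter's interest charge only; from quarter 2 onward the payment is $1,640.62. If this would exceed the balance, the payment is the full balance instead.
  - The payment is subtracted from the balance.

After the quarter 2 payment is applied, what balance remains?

# | Opening | Interest | Payment | End bal
1 | $6,640.19 | $192.57 | $192.57 | $6,640.19
2 | $6,640.19 | $192.57 | $1,640.62 | $5,192.14

$5,192.14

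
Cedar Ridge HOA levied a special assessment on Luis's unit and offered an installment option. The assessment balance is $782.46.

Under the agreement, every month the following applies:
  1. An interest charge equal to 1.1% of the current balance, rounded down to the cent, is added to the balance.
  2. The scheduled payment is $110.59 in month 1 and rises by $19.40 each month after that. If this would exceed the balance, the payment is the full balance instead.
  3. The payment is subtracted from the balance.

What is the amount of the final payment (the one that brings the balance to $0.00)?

$65.74

Month 1: opening $782.46; interest $8.60 → $791.06; payment $110.59; balance $680.47
Month 2: opening $680.47; interest $7.48 → $687.95; payment $129.99; balance $557.96
Month 3: opening $557.96; interest $6.13 → $564.09; payment $149.39; balance $414.70
Month 4: opening $414.70; interest $4.56 → $419.26; payment $168.79; balance $250.47
Month 5: opening $250.47; interest $2.75 → $253.22; payment $188.19; balance $65.03
Month 6: opening $65.03; interest $0.71 → $65.74; payment $65.74; balance $0.00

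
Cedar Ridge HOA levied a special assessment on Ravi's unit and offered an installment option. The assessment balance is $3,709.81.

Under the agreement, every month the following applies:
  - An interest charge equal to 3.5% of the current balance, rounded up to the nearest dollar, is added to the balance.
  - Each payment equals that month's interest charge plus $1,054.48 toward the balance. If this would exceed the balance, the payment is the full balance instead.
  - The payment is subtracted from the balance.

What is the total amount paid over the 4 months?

Month 1: $3,709.81 +$130.00 interest = $3,839.81; pay $1,184.48 → $2,655.33
Month 2: $2,655.33 +$93.00 interest = $2,748.33; pay $1,147.48 → $1,600.85
Month 3: $1,600.85 +$57.00 interest = $1,657.85; pay $1,111.48 → $546.37
Month 4: $546.37 +$20.00 interest = $566.37; pay $566.37 → $0.00
Total paid: $4,009.81

$4,009.81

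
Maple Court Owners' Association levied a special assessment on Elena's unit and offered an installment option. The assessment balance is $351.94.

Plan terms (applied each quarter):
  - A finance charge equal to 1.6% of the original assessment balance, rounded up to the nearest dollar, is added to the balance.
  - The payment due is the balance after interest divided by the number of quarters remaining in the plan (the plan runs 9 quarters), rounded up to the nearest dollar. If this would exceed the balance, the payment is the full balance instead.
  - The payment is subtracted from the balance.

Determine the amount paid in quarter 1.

Quarter 1: opening $351.94; interest $6.00 → $357.94; payment $40.00; balance $317.94

$40.00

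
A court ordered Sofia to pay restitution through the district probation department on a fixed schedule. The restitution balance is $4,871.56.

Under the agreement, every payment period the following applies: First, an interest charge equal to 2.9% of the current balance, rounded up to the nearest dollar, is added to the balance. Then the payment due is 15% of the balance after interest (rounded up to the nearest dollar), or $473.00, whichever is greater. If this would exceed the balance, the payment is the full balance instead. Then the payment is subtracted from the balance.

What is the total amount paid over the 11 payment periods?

# | Opening | Interest | Payment | End bal
1 | $4,871.56 | $142.00 | $753.00 | $4,260.56
2 | $4,260.56 | $124.00 | $658.00 | $3,726.56
3 | $3,726.56 | $109.00 | $576.00 | $3,259.56
4 | $3,259.56 | $95.00 | $504.00 | $2,850.56
5 | $2,850.56 | $83.00 | $473.00 | $2,460.56
6 | $2,460.56 | $72.00 | $473.00 | $2,059.56
7 | $2,059.56 | $60.00 | $473.00 | $1,646.56
8 | $1,646.56 | $48.00 | $473.00 | $1,221.56
9 | $1,221.56 | $36.00 | $473.00 | $784.56
10 | $784.56 | $23.00 | $473.00 | $334.56
11 | $334.56 | $10.00 | $344.56 | $0.00
Total paid: $5,673.56

$5,673.56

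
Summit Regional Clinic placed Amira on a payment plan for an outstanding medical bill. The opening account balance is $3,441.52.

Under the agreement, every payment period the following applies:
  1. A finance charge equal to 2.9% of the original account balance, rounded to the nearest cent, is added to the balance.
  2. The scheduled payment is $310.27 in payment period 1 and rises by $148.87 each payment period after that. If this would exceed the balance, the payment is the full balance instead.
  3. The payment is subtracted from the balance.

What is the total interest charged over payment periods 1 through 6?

Payment period 1: opening $3,441.52; interest $99.80 → $3,541.32; payment $310.27; balance $3,231.05
Payment period 2: opening $3,231.05; interest $99.80 → $3,330.85; payment $459.14; balance $2,871.71
Payment period 3: opening $2,871.71; interest $99.80 → $2,971.51; payment $608.01; balance $2,363.50
Payment period 4: opening $2,363.50; interest $99.80 → $2,463.30; payment $756.88; balance $1,706.42
Payment period 5: opening $1,706.42; interest $99.80 → $1,806.22; payment $905.75; balance $900.47
Payment period 6: opening $900.47; interest $99.80 → $1,000.27; payment $1,000.27; balance $0.00
Total interest: $99.80 + $99.80 + $99.80 + $99.80 + $99.80 + $99.80 = $598.80

$598.80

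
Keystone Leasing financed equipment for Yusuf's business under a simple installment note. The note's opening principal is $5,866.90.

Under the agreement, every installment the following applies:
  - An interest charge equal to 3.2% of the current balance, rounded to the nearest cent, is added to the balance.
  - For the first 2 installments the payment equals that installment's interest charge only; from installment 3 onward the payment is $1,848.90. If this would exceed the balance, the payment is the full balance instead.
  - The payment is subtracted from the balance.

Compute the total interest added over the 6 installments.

Installment 1: opening $5,866.90; interest $187.74 → $6,054.64; payment $187.74; balance $5,866.90
Installment 2: opening $5,866.90; interest $187.74 → $6,054.64; payment $187.74; balance $5,866.90
Installment 3: opening $5,866.90; interest $187.74 → $6,054.64; payment $1,848.90; balance $4,205.74
Installment 4: opening $4,205.74; interest $134.58 → $4,340.32; payment $1,848.90; balance $2,491.42
Installment 5: opening $2,491.42; interest $79.73 → $2,571.15; payment $1,848.90; balance $722.25
Installment 6: opening $722.25; interest $23.11 → $745.36; payment $745.36; balance $0.00
Total interest: $187.74 + $187.74 + $187.74 + $134.58 + $79.73 + $23.11 = $800.64

$800.64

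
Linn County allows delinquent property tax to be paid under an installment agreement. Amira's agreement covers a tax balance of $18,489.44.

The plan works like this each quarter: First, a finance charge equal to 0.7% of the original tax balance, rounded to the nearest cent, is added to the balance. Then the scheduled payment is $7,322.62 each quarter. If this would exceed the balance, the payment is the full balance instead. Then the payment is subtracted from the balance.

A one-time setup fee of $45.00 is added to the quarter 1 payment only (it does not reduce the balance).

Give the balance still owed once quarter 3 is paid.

$0.00

Quarter 1: $18,489.44 +$129.43 interest = $18,618.87; pay $7,322.62 (+ $45.00 fee) → $11,296.25
Quarter 2: $11,296.25 +$129.43 interest = $11,425.68; pay $7,322.62 → $4,103.06
Quarter 3: $4,103.06 +$129.43 interest = $4,232.49; pay $4,232.49 → $0.00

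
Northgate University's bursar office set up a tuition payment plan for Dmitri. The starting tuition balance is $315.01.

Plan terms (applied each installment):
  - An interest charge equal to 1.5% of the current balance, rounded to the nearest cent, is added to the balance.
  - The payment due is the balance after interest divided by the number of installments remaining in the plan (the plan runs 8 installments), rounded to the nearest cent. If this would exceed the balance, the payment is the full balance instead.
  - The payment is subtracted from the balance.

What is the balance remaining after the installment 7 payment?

# | Opening | Interest | Payment | End bal
1 | $315.01 | $4.73 | $39.97 | $279.77
2 | $279.77 | $4.20 | $40.57 | $243.40
3 | $243.40 | $3.65 | $41.18 | $205.87
4 | $205.87 | $3.09 | $41.79 | $167.17
5 | $167.17 | $2.51 | $42.42 | $127.26
6 | $127.26 | $1.91 | $43.06 | $86.11
7 | $86.11 | $1.29 | $43.70 | $43.70

$43.70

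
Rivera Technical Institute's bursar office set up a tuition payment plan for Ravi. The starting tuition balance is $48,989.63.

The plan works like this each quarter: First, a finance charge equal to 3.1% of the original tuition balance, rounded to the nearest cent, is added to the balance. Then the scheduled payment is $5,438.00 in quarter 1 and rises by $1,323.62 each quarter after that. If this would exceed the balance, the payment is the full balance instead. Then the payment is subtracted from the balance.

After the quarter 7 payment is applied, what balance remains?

$0.00

# | Opening | Interest | Payment | End bal
1 | $48,989.63 | $1,518.68 | $5,438.00 | $45,070.31
2 | $45,070.31 | $1,518.68 | $6,761.62 | $39,827.37
3 | $39,827.37 | $1,518.68 | $8,085.24 | $33,260.81
4 | $33,260.81 | $1,518.68 | $9,408.86 | $25,370.63
5 | $25,370.63 | $1,518.68 | $10,732.48 | $16,156.83
6 | $16,156.83 | $1,518.68 | $12,056.10 | $5,619.41
7 | $5,619.41 | $1,518.68 | $7,138.09 | $0.00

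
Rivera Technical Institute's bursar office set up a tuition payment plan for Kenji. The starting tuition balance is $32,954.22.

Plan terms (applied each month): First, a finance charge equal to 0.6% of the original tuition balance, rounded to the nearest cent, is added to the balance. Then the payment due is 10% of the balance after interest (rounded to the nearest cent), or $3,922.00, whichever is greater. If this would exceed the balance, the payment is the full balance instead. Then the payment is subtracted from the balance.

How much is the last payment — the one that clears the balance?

$3,357.79

Month 1: $32,954.22 +$197.73 interest = $33,151.95; pay $3,922.00 → $29,229.95
Month 2: $29,229.95 +$197.73 interest = $29,427.68; pay $3,922.00 → $25,505.68
Month 3: $25,505.68 +$197.73 interest = $25,703.41; pay $3,922.00 → $21,781.41
Month 4: $21,781.41 +$197.73 interest = $21,979.14; pay $3,922.00 → $18,057.14
Month 5: $18,057.14 +$197.73 interest = $18,254.87; pay $3,922.00 → $14,332.87
Month 6: $14,332.87 +$197.73 interest = $14,530.60; pay $3,922.00 → $10,608.60
Month 7: $10,608.60 +$197.73 interest = $10,806.33; pay $3,922.00 → $6,884.33
Month 8: $6,884.33 +$197.73 interest = $7,082.06; pay $3,922.00 → $3,160.06
Month 9: $3,160.06 +$197.73 interest = $3,357.79; pay $3,357.79 → $0.00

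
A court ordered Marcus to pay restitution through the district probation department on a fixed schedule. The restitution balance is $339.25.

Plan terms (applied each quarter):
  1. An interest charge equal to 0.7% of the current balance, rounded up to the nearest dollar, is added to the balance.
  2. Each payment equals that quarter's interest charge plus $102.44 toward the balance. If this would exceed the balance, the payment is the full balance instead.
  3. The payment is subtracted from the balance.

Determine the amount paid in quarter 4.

# | Opening | Interest | Payment | End bal
1 | $339.25 | $3.00 | $105.44 | $236.81
2 | $236.81 | $2.00 | $104.44 | $134.37
3 | $134.37 | $1.00 | $103.44 | $31.93
4 | $31.93 | $1.00 | $32.93 | $0.00

$32.93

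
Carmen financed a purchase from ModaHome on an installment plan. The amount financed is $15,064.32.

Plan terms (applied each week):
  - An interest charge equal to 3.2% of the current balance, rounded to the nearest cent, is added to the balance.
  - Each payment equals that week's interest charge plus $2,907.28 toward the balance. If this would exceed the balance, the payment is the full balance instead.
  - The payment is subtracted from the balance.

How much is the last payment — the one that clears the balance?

Week 1: $15,064.32 +$482.06 interest = $15,546.38; pay $3,389.34 → $12,157.04
Week 2: $12,157.04 +$389.03 interest = $12,546.07; pay $3,296.31 → $9,249.76
Week 3: $9,249.76 +$295.99 interest = $9,545.75; pay $3,203.27 → $6,342.48
Week 4: $6,342.48 +$202.96 interest = $6,545.44; pay $3,110.24 → $3,435.20
Week 5: $3,435.20 +$109.93 interest = $3,545.13; pay $3,017.21 → $527.92
Week 6: $527.92 +$16.89 interest = $544.81; pay $544.81 → $0.00

$544.81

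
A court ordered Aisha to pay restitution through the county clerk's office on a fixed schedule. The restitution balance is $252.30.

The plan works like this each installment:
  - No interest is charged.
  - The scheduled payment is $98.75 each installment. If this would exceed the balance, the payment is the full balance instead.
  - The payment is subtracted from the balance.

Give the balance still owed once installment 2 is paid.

$54.80

Installment 1: $252.30 − $98.75 → $153.55
Installment 2: $153.55 − $98.75 → $54.80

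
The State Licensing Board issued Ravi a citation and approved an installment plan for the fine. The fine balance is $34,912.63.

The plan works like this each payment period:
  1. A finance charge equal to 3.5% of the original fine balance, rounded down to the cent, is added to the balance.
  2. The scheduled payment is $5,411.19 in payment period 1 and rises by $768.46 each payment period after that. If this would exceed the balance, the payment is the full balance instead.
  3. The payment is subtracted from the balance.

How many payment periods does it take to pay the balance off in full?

6

Payment period 1: opening $34,912.63; interest $1,221.94 → $36,134.57; payment $5,411.19; balance $30,723.38
Payment period 2: opening $30,723.38; interest $1,221.94 → $31,945.32; payment $6,179.65; balance $25,765.67
Payment period 3: opening $25,765.67; interest $1,221.94 → $26,987.61; payment $6,948.11; balance $20,039.50
Payment period 4: opening $20,039.50; interest $1,221.94 → $21,261.44; payment $7,716.57; balance $13,544.87
Payment period 5: opening $13,544.87; interest $1,221.94 → $14,766.81; payment $8,485.03; balance $6,281.78
Payment period 6: opening $6,281.78; interest $1,221.94 → $7,503.72; payment $7,503.72; balance $0.00
Balance reaches $0.00 in payment period 6.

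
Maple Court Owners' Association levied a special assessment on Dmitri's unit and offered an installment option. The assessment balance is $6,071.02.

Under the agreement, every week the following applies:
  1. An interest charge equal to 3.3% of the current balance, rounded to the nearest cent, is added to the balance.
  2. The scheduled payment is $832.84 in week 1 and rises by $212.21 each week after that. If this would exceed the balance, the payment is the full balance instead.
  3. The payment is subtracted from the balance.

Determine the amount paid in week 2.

$1,045.05

Week 1: $6,071.02 +$200.34 interest = $6,271.36; pay $832.84 → $5,438.52
Week 2: $5,438.52 +$179.47 interest = $5,617.99; pay $1,045.05 → $4,572.94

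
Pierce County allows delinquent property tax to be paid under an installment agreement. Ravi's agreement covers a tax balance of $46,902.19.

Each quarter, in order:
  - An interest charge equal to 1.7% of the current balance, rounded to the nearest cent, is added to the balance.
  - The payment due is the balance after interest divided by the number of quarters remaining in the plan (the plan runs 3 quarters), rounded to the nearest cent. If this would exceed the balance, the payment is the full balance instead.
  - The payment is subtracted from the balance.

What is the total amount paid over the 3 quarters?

Quarter 1: $46,902.19 +$797.34 interest = $47,699.53; pay $15,899.84 → $31,799.69
Quarter 2: $31,799.69 +$540.59 interest = $32,340.28; pay $16,170.14 → $16,170.14
Quarter 3: $16,170.14 +$274.89 interest = $16,445.03; pay $16,445.03 → $0.00
Total paid: $48,515.01

$48,515.01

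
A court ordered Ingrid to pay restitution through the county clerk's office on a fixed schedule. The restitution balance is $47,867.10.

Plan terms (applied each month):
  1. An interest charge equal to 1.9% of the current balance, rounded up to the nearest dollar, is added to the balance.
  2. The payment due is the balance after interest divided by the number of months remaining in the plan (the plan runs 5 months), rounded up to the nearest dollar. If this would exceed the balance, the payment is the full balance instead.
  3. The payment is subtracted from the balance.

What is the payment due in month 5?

Month 1: opening $47,867.10; interest $910.00 → $48,777.10; payment $9,756.00; balance $39,021.10
Month 2: opening $39,021.10; interest $742.00 → $39,763.10; payment $9,941.00; balance $29,822.10
Month 3: opening $29,822.10; interest $567.00 → $30,389.10; payment $10,130.00; balance $20,259.10
Month 4: opening $20,259.10; interest $385.00 → $20,644.10; payment $10,323.00; balance $10,321.10
Month 5: opening $10,321.10; interest $197.00 → $10,518.10; payment $10,518.10; balance $0.00

$10,518.10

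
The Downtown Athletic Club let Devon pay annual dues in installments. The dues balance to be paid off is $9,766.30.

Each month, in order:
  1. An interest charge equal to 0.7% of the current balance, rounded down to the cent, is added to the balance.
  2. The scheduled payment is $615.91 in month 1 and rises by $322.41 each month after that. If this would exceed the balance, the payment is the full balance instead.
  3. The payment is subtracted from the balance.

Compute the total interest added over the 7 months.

$317.54

Month 1: opening $9,766.30; interest $68.36 → $9,834.66; payment $615.91; balance $9,218.75
Month 2: opening $9,218.75; interest $64.53 → $9,283.28; payment $938.32; balance $8,344.96
Month 3: opening $8,344.96; interest $58.41 → $8,403.37; payment $1,260.73; balance $7,142.64
Month 4: opening $7,142.64; interest $49.99 → $7,192.63; payment $1,583.14; balance $5,609.49
Month 5: opening $5,609.49; interest $39.26 → $5,648.75; payment $1,905.55; balance $3,743.20
Month 6: opening $3,743.20; interest $26.20 → $3,769.40; payment $2,227.96; balance $1,541.44
Month 7: opening $1,541.44; interest $10.79 → $1,552.23; payment $1,552.23; balance $0.00
Total interest: $68.36 + $64.53 + $58.41 + $49.99 + $39.26 + $26.20 + $10.79 = $317.54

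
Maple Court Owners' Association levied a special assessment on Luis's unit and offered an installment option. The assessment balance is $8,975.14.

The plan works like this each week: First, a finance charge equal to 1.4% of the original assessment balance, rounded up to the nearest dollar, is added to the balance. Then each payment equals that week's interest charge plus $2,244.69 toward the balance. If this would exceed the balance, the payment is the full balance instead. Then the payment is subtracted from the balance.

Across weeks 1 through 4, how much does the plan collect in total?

$9,479.14

Week 1: $8,975.14 +$126.00 interest = $9,101.14; pay $2,370.69 → $6,730.45
Week 2: $6,730.45 +$126.00 interest = $6,856.45; pay $2,370.69 → $4,485.76
Week 3: $4,485.76 +$126.00 interest = $4,611.76; pay $2,370.69 → $2,241.07
Week 4: $2,241.07 +$126.00 interest = $2,367.07; pay $2,367.07 → $0.00
Total paid: $9,479.14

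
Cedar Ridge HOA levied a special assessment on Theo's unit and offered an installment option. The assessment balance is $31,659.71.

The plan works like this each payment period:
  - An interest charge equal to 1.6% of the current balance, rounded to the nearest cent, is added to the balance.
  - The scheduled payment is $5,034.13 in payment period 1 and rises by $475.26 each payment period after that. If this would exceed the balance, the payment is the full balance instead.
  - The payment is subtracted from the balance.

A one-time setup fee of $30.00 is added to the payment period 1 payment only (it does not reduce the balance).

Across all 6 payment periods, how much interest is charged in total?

Payment period 1: $31,659.71 +$506.56 interest = $32,166.27; pay $5,034.13 (+ $30.00 fee) → $27,132.14
Payment period 2: $27,132.14 +$434.11 interest = $27,566.25; pay $5,509.39 → $22,056.86
Payment period 3: $22,056.86 +$352.91 interest = $22,409.77; pay $5,984.65 → $16,425.12
Payment period 4: $16,425.12 +$262.80 interest = $16,687.92; pay $6,459.91 → $10,228.01
Payment period 5: $10,228.01 +$163.65 interest = $10,391.66; pay $6,935.17 → $3,456.49
Payment period 6: $3,456.49 +$55.30 interest = $3,511.79; pay $3,511.79 → $0.00
Total interest: $506.56 + $434.11 + $352.91 + $262.80 + $163.65 + $55.30 = $1,775.33

$1,775.33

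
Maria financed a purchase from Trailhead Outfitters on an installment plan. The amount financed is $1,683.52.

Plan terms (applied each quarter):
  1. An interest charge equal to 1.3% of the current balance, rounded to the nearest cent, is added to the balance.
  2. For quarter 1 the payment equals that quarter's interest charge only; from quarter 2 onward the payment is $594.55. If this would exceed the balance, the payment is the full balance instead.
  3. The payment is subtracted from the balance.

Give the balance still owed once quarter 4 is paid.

$0.00

Quarter 1: opening $1,683.52; interest $21.89 → $1,705.41; payment $21.89; balance $1,683.52
Quarter 2: opening $1,683.52; interest $21.89 → $1,705.41; payment $594.55; balance $1,110.86
Quarter 3: opening $1,110.86; interest $14.44 → $1,125.30; payment $594.55; balance $530.75
Quarter 4: opening $530.75; interest $6.90 → $537.65; payment $537.65; balance $0.00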